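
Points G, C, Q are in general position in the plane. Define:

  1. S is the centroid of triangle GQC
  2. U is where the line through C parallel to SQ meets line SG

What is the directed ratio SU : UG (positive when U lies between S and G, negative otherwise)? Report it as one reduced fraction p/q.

Work in coordinates with G = (0, 0), C = (1, 0), Q = (0, 1).
1. S is the centroid of triangle GQC ⇒ S = (1/3, 1/3)
2. U is where the line through C parallel to SQ meets line SG ⇒ U = (2/3, 2/3)
U = S + t·(G−S) with t = -1, so SU:UG = t:(1−t) = -1:2

SU:UG = -1/2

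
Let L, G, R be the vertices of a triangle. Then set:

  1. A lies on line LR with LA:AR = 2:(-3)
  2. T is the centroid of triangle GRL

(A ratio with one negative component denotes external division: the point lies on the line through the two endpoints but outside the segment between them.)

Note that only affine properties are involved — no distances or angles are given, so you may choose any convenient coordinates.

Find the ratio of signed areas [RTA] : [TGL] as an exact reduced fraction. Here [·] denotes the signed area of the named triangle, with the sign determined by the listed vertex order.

Assign L = (0, 0), G = (1, 0), R = (0, 1) — the answer is frame-independent, so this choice is without loss of generality.
1. A lies on line LR with LA:AR = 2:(-3) ⇒ A = (0, -2)
2. T is the centroid of triangle GRL ⇒ T = (1/3, 1/3)
2·[RTA] = -1, 2·[TGL] = -1/3
[RTA]:[TGL] = -1:-1/3 = 3

[RTA]:[TGL] = 3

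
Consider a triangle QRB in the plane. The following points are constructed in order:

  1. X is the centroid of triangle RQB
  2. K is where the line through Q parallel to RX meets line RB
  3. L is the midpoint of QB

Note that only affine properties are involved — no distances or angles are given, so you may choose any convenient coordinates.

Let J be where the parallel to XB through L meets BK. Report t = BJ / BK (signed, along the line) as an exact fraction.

t = -1/4

Choose coordinates Q = (0, 0), R = (1, 0), B = (0, 1).
1. X is the centroid of triangle RQB ⇒ X = (1/3, 1/3)
2. K is where the line through Q parallel to RX meets line RB ⇒ K = (2, -1)
3. L is the midpoint of QB ⇒ L = (0, 1/2)
through L parallel to XB: direction (-1/3, 2/3); meets BK at J = (-1/2, 3/2)
J = B + t·(K−B) with t = -1/4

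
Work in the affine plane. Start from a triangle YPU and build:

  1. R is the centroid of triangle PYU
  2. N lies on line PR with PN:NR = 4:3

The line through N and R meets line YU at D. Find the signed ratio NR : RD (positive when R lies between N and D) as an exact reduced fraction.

NR:RD = 6/7

Choose coordinates Y = (0, 0), P = (1, 0), U = (0, 1).
1. R is the centroid of triangle PYU ⇒ R = (1/3, 1/3)
2. N lies on line PR with PN:NR = 4:3 ⇒ N = (13/21, 4/21)
line NR meets YU at D = (0, 1/2)
R = N + t·(D−N) with t = 6/13, so NR:RD = 6/13:7/13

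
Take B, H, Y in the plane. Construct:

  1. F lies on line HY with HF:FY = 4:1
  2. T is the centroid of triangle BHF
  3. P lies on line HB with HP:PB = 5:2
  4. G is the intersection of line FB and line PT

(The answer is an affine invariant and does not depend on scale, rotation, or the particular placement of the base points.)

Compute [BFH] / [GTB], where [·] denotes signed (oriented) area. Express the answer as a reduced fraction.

[BFH]:[GTB] = -3/2

Set B = (0, 0), H = (1, 0), Y = (0, 1); any affine frame gives the same invariant.
1. F lies on line HY with HF:FY = 4:1 ⇒ F = (1/5, 4/5)
2. T is the centroid of triangle BHF ⇒ T = (2/5, 4/15)
3. P lies on line HB with HP:PB = 5:2 ⇒ P = (2/7, 0)
4. G is the intersection of line FB and line PT ⇒ G = (-2/5, -8/5)
2·[BFH] = -4/5, 2·[GTB] = 8/15
[BFH]:[GTB] = -4/5:8/15 = -3/2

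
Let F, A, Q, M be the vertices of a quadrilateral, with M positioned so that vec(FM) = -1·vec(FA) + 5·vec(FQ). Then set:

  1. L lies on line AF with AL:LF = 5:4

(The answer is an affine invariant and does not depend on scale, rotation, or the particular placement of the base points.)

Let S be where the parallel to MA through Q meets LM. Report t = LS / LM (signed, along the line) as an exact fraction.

t = -2/25

Assign F = (0, 0), A = (1, 0), Q = (0, 1), M = (-1, 5) — the answer is frame-independent, so this choice is without loss of generality.
1. L lies on line AF with AL:LF = 5:4 ⇒ L = (4/9, 0)
through Q parallel to MA: direction (2, -5); meets LM at S = (14/25, -2/5)
S = L + t·(M−L) with t = -2/25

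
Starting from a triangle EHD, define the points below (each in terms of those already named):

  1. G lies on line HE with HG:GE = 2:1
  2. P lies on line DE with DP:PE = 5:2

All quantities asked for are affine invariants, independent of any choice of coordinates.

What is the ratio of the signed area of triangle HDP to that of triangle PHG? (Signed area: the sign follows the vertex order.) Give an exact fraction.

[HDP]:[PHG] = -15/4

Assign E = (0, 0), H = (1, 0), D = (0, 1) — the answer is frame-independent, so this choice is without loss of generality.
1. G lies on line HE with HG:GE = 2:1 ⇒ G = (1/3, 0)
2. P lies on line DE with DP:PE = 5:2 ⇒ P = (0, 2/7)
2·[HDP] = 5/7, 2·[PHG] = -4/21
[HDP]:[PHG] = 5/7:-4/21 = -15/4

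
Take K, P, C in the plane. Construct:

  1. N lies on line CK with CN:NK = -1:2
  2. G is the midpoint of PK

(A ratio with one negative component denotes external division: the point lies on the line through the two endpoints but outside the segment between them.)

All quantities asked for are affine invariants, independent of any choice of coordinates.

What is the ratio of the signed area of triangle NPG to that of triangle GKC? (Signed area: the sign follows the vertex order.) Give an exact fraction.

Assign K = (0, 0), P = (1, 0), C = (0, 1) — the answer is frame-independent, so this choice is without loss of generality.
1. N lies on line CK with CN:NK = -1:2 ⇒ N = (0, 2)
2. G is the midpoint of PK ⇒ G = (1/2, 0)
2·[NPG] = -1, 2·[GKC] = -1/2
[NPG]:[GKC] = -1:-1/2 = 2

[NPG]:[GKC] = 2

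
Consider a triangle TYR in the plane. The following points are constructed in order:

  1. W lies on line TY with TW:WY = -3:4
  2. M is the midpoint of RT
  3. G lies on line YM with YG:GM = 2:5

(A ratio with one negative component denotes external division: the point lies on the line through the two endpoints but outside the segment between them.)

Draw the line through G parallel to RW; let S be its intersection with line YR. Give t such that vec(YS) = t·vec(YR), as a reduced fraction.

t = 5/28

Choose coordinates T = (0, 0), Y = (1, 0), R = (0, 1).
1. W lies on line TY with TW:WY = -3:4 ⇒ W = (-3, 0)
2. M is the midpoint of RT ⇒ M = (0, 1/2)
3. G lies on line YM with YG:GM = 2:5 ⇒ G = (5/7, 1/7)
through G parallel to RW: direction (-3, -1); meets YR at S = (23/28, 5/28)
S = Y + t·(R−Y) with t = 5/28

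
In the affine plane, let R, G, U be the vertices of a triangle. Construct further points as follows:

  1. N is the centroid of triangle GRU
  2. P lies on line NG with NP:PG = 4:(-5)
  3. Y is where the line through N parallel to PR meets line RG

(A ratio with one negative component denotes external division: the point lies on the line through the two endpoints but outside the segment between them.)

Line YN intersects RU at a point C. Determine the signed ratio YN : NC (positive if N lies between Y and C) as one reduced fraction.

YN:NC = 7/5

Work in coordinates with R = (0, 0), G = (1, 0), U = (0, 1).
1. N is the centroid of triangle GRU ⇒ N = (1/3, 1/3)
2. P lies on line NG with NP:PG = 4:(-5) ⇒ P = (-7/3, 5/3)
3. Y is where the line through N parallel to PR meets line RG ⇒ Y = (4/5, 0)
line YN meets RU at C = (0, 4/7)
N = Y + t·(C−Y) with t = 7/12, so YN:NC = 7/12:5/12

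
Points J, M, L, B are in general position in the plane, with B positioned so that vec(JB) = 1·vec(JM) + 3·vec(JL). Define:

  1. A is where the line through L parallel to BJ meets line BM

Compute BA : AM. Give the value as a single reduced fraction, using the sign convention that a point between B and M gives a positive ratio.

BA:AM = -1/4

Assign J = (0, 0), M = (1, 0), L = (0, 1), B = (1, 3) — the answer is frame-independent, so this choice is without loss of generality.
1. A is where the line through L parallel to BJ meets line BM ⇒ A = (1, 4)
A = B + t·(M−B) with t = -1/3, so BA:AM = t:(1−t) = -1/3:4/3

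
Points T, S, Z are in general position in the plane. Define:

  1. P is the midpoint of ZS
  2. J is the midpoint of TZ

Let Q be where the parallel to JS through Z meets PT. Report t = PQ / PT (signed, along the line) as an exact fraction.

Choose coordinates T = (0, 0), S = (1, 0), Z = (0, 1).
1. P is the midpoint of ZS ⇒ P = (1/2, 1/2)
2. J is the midpoint of TZ ⇒ J = (0, 1/2)
through Z parallel to JS: direction (1, -1/2); meets PT at Q = (2/3, 2/3)
Q = P + t·(T−P) with t = -1/3

t = -1/3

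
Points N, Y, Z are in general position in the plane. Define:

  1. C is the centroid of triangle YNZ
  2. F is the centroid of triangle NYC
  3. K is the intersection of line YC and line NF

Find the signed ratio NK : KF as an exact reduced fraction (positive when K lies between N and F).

NK:KF = -3

Choose coordinates N = (0, 0), Y = (1, 0), Z = (0, 1).
1. C is the centroid of triangle YNZ ⇒ C = (1/3, 1/3)
2. F is the centroid of triangle NYC ⇒ F = (4/9, 1/9)
3. K is the intersection of line YC and line NF ⇒ K = (2/3, 1/6)
K = N + t·(F−N) with t = 3/2, so NK:KF = t:(1−t) = 3/2:-1/2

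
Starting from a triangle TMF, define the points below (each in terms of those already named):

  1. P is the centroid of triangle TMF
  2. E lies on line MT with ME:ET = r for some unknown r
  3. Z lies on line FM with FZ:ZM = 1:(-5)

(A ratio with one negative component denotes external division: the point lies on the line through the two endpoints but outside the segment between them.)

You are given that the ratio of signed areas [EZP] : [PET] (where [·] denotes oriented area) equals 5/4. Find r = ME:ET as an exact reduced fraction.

Choose coordinates T = (0, 0), M = (1, 0), F = (0, 1).
1. P is the centroid of triangle TMF ⇒ P = (1/3, 1/3)
2. With ME:ET = r, write λ = r/(r+1) so E = M + λ·(T−M); E is affine-linear in λ
3. Z lies on line FM with FZ:ZM = 1:(-5) ⇒ Z = (-1/4, 5/4)
Every point depending on E is an affine combination of E and λ-independent points, so each such coordinate is linear in λ; the λ² term in each signed area is a multiple of (T−M)×(T−M) = 0, so 2·[EZP] and 2·[PET] are each linear in λ. Evaluating at λ=0 and λ=1:
  2·[EZP] = -11/12·λ + 5/12,   2·[PET] = 1/3·λ − 1/3
So [EZP]:[PET] = (-11/12·λ + 5/12) / (1/3·λ − 1/3). Setting this equal to 5/4:
  -11/12·λ + 5/12 = 5/4·(1/3·λ − 1/3)  ⇒  λ = 5/8
Then r = λ/(1−λ) = (5/8)/(3/8) = 5/3. Check: with r = 5/3, E = (3/8, 0) and [EZP]:[PET] = 5/4 as required.

r = 5/3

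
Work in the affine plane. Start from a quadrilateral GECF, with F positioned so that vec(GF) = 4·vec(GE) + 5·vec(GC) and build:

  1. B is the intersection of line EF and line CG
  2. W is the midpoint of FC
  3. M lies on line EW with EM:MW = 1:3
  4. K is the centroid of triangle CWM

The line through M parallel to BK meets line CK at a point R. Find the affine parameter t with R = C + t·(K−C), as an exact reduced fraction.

t = 3/2

Assign G = (0, 0), E = (1, 0), C = (0, 1), F = (4, 5) — the answer is frame-independent, so this choice is without loss of generality.
1. B is the intersection of line EF and line CG ⇒ B = (0, -5/3)
2. W is the midpoint of FC ⇒ W = (2, 3)
3. M lies on line EW with EM:MW = 1:3 ⇒ M = (5/4, 3/4)
4. K is the centroid of triangle CWM ⇒ K = (13/12, 19/12)
through M parallel to BK: direction (13/12, 13/4); meets CK at R = (13/8, 15/8)
R = C + t·(K−C) with t = 3/2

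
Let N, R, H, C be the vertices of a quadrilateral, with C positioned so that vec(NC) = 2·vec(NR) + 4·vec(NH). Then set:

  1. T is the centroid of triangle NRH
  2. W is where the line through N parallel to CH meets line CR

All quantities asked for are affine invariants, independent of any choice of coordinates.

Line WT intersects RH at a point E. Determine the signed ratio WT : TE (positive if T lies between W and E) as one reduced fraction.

WT:TE = -10

Set N = (0, 0), R = (1, 0), H = (0, 1), C = (2, 4); any affine frame gives the same invariant.
1. T is the centroid of triangle NRH ⇒ T = (1/3, 1/3)
2. W is where the line through N parallel to CH meets line CR ⇒ W = (8/5, 12/5)
line WT meets RH at E = (23/50, 27/50)
T = W + t·(E−W) with t = 10/9, so WT:TE = 10/9:-1/9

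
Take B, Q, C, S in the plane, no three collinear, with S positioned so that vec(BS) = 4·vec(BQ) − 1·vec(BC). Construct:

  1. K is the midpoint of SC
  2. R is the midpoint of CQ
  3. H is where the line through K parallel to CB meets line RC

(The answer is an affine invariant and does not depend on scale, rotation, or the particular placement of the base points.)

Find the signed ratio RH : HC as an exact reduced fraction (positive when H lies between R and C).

Assign B = (0, 0), Q = (1, 0), C = (0, 1), S = (4, -1) — the answer is frame-independent, so this choice is without loss of generality.
1. K is the midpoint of SC ⇒ K = (2, 0)
2. R is the midpoint of CQ ⇒ R = (1/2, 1/2)
3. H is where the line through K parallel to CB meets line RC ⇒ H = (2, -1)
H = R + t·(C−R) with t = -3, so RH:HC = t:(1−t) = -3:4

RH:HC = -3/4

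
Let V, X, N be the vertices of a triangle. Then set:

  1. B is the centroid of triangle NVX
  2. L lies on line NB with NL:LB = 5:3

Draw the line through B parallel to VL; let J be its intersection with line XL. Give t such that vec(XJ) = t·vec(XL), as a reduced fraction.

Choose coordinates V = (0, 0), X = (1, 0), N = (0, 1).
1. B is the centroid of triangle NVX ⇒ B = (1/3, 1/3)
2. L lies on line NB with NL:LB = 5:3 ⇒ L = (5/24, 7/12)
through B parallel to VL: direction (5/24, 7/12); meets XL at J = (127/336, 11/24)
J = X + t·(L−X) with t = 11/14

t = 11/14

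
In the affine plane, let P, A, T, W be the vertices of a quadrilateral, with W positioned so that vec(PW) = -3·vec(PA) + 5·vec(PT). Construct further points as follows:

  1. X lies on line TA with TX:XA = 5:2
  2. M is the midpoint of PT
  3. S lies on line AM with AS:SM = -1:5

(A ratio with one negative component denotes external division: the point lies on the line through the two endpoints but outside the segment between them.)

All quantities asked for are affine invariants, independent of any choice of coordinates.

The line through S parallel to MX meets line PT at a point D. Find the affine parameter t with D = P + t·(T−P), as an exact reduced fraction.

Set P = (0, 0), A = (1, 0), T = (0, 1), W = (-3, 5); any affine frame gives the same invariant.
1. X lies on line TA with TX:XA = 5:2 ⇒ X = (5/7, 2/7)
2. M is the midpoint of PT ⇒ M = (0, 1/2)
3. S lies on line AM with AS:SM = -1:5 ⇒ S = (5/4, -1/8)
through S parallel to MX: direction (5/7, -3/14); meets PT at D = (0, 1/4)
D = P + t·(T−P) with t = 1/4

t = 1/4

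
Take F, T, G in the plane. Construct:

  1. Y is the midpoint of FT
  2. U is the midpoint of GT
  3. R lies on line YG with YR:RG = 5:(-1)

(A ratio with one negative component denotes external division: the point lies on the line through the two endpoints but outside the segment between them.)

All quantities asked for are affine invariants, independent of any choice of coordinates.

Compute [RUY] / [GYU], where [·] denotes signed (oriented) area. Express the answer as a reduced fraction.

Set F = (0, 0), T = (1, 0), G = (0, 1); any affine frame gives the same invariant.
1. Y is the midpoint of FT ⇒ Y = (1/2, 0)
2. U is the midpoint of GT ⇒ U = (1/2, 1/2)
3. R lies on line YG with YR:RG = 5:(-1) ⇒ R = (-1/8, 5/4)
2·[RUY] = -5/16, 2·[GYU] = 1/4
[RUY]:[GYU] = -5/16:1/4 = -5/4

[RUY]:[GYU] = -5/4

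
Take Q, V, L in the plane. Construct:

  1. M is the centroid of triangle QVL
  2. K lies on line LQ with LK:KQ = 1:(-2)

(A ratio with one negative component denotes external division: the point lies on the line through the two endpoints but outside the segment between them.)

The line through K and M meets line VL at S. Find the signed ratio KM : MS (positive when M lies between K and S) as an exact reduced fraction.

KM:MS = -4

Assign Q = (0, 0), V = (1, 0), L = (0, 1) — the answer is frame-independent, so this choice is without loss of generality.
1. M is the centroid of triangle QVL ⇒ M = (1/3, 1/3)
2. K lies on line LQ with LK:KQ = 1:(-2) ⇒ K = (0, 2)
line KM meets VL at S = (1/4, 3/4)
M = K + t·(S−K) with t = 4/3, so KM:MS = 4/3:-1/3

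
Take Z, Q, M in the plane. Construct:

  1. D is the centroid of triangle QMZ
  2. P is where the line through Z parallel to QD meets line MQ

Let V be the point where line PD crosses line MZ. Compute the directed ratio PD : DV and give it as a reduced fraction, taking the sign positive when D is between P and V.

Choose coordinates Z = (0, 0), Q = (1, 0), M = (0, 1).
1. D is the centroid of triangle QMZ ⇒ D = (1/3, 1/3)
2. P is where the line through Z parallel to QD meets line MQ ⇒ P = (2, -1)
line PD meets MZ at V = (0, 3/5)
D = P + t·(V−P) with t = 5/6, so PD:DV = 5/6:1/6

PD:DV = 5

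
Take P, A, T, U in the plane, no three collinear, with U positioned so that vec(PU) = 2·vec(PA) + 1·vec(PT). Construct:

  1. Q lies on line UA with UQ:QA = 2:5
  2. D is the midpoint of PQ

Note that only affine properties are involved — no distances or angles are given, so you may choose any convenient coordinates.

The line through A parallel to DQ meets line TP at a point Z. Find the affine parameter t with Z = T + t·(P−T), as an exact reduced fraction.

t = 17/12

Work in coordinates with P = (0, 0), A = (1, 0), T = (0, 1), U = (2, 1).
1. Q lies on line UA with UQ:QA = 2:5 ⇒ Q = (12/7, 5/7)
2. D is the midpoint of PQ ⇒ D = (6/7, 5/14)
through A parallel to DQ: direction (6/7, 5/14); meets TP at Z = (0, -5/12)
Z = T + t·(P−T) with t = 17/12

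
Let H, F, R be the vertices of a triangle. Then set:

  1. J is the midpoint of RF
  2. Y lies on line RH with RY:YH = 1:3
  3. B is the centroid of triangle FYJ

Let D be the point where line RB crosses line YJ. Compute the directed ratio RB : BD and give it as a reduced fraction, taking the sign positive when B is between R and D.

Choose coordinates H = (0, 0), F = (1, 0), R = (0, 1).
1. J is the midpoint of RF ⇒ J = (1/2, 1/2)
2. Y lies on line RH with RY:YH = 1:3 ⇒ Y = (0, 3/4)
3. B is the centroid of triangle FYJ ⇒ B = (1/2, 5/12)
line RB meets YJ at D = (3/8, 9/16)
B = R + t·(D−R) with t = 4/3, so RB:BD = 4/3:-1/3

RB:BD = -4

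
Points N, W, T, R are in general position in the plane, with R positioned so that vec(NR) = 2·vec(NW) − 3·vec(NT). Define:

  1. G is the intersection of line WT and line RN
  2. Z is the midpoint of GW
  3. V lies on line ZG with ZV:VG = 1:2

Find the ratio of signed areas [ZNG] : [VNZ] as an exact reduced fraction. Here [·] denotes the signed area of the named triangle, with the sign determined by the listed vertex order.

Work in coordinates with N = (0, 0), W = (1, 0), T = (0, 1), R = (2, -3).
1. G is the intersection of line WT and line RN ⇒ G = (-2, 3)
2. Z is the midpoint of GW ⇒ Z = (-1/2, 3/2)
3. V lies on line ZG with ZV:VG = 1:2 ⇒ V = (-1, 2)
2·[ZNG] = -3/2, 2·[VNZ] = 1/2
[ZNG]:[VNZ] = -3/2:1/2 = -3

[ZNG]:[VNZ] = -3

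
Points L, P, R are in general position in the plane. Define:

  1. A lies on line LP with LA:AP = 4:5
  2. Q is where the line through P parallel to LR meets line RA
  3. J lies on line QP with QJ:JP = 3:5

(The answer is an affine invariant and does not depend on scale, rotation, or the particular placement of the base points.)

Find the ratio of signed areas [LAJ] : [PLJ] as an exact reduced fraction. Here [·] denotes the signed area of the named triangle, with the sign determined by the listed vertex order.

[LAJ]:[PLJ] = -4/9

Choose coordinates L = (0, 0), P = (1, 0), R = (0, 1).
1. A lies on line LP with LA:AP = 4:5 ⇒ A = (4/9, 0)
2. Q is where the line through P parallel to LR meets line RA ⇒ Q = (1, -5/4)
3. J lies on line QP with QJ:JP = 3:5 ⇒ J = (1, -25/32)
2·[LAJ] = -25/72, 2·[PLJ] = 25/32
[LAJ]:[PLJ] = -25/72:25/32 = -4/9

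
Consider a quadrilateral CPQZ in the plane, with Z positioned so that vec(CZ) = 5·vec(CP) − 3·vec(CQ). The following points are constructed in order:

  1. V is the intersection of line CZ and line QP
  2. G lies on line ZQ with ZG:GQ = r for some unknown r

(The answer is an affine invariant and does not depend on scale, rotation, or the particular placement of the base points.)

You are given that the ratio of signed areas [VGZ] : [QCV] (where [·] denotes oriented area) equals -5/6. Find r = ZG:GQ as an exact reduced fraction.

Choose coordinates C = (0, 0), P = (1, 0), Q = (0, 1), Z = (5, -3).
1. V is the intersection of line CZ and line QP ⇒ V = (5/2, -3/2)
2. With ZG:GQ = r, write λ = r/(r+1) so G = Z + λ·(Q−Z); G is affine-linear in λ
Every point depending on G is an affine combination of G and λ-independent points, so each such coordinate is linear in λ; the λ² term in each signed area is a multiple of (Q−Z)×(Q−Z) = 0, so 2·[VGZ] and 2·[QCV] are each linear in λ. Evaluating at λ=0 and λ=1:
  2·[VGZ] = -5/2·λ,   2·[QCV] = 5/2
So [VGZ]:[QCV] = (-5/2·λ) / (5/2). Setting this equal to -5/6:
  -5/2·λ = -5/6·(5/2)  ⇒  λ = 5/6
Then r = λ/(1−λ) = (5/6)/(1/6) = 5. Check: with r = 5, G = (5/6, 1/3) and [VGZ]:[QCV] = -5/6 as required.

r = 5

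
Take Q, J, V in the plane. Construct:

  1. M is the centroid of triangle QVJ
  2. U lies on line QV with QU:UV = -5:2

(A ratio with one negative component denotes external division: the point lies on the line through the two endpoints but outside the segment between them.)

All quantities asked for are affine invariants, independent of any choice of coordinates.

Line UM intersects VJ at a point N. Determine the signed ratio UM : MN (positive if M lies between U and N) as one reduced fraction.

Choose coordinates Q = (0, 0), J = (1, 0), V = (0, 1).
1. M is the centroid of triangle QVJ ⇒ M = (1/3, 1/3)
2. U lies on line QV with QU:UV = -5:2 ⇒ U = (0, 5/3)
line UM meets VJ at N = (2/9, 7/9)
M = U + t·(N−U) with t = 3/2, so UM:MN = 3/2:-1/2

UM:MN = -3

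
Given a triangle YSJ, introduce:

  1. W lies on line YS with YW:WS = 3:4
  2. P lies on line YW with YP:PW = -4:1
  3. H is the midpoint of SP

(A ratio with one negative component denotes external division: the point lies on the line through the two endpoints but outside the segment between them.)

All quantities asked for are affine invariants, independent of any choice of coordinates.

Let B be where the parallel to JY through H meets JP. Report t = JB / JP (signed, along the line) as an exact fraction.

Set Y = (0, 0), S = (1, 0), J = (0, 1); any affine frame gives the same invariant.
1. W lies on line YS with YW:WS = 3:4 ⇒ W = (3/7, 0)
2. P lies on line YW with YP:PW = -4:1 ⇒ P = (4/7, 0)
3. H is the midpoint of SP ⇒ H = (11/14, 0)
through H parallel to JY: direction (0, -1); meets JP at B = (11/14, -3/8)
B = J + t·(P−J) with t = 11/8

t = 11/8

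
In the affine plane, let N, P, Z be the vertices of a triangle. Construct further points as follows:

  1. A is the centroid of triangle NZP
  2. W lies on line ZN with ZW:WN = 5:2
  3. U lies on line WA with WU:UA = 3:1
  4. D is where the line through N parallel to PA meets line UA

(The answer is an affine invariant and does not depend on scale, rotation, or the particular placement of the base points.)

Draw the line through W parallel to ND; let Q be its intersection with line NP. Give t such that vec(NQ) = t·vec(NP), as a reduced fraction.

t = 4/7

Assign N = (0, 0), P = (1, 0), Z = (0, 1) — the answer is frame-independent, so this choice is without loss of generality.
1. A is the centroid of triangle NZP ⇒ A = (1/3, 1/3)
2. W lies on line ZN with ZW:WN = 5:2 ⇒ W = (0, 2/7)
3. U lies on line WA with WU:UA = 3:1 ⇒ U = (1/4, 9/28)
4. D is where the line through N parallel to PA meets line UA ⇒ D = (-4/9, 2/9)
through W parallel to ND: direction (-4/9, 2/9); meets NP at Q = (4/7, 0)
Q = N + t·(P−N) with t = 4/7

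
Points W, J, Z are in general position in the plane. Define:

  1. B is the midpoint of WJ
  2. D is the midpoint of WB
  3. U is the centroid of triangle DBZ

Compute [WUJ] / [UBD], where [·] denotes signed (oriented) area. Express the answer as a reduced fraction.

[WUJ]:[UBD] = 4

Assign W = (0, 0), J = (1, 0), Z = (0, 1) — the answer is frame-independent, so this choice is without loss of generality.
1. B is the midpoint of WJ ⇒ B = (1/2, 0)
2. D is the midpoint of WB ⇒ D = (1/4, 0)
3. U is the centroid of triangle DBZ ⇒ U = (1/4, 1/3)
2·[WUJ] = -1/3, 2·[UBD] = -1/12
[WUJ]:[UBD] = -1/3:-1/12 = 4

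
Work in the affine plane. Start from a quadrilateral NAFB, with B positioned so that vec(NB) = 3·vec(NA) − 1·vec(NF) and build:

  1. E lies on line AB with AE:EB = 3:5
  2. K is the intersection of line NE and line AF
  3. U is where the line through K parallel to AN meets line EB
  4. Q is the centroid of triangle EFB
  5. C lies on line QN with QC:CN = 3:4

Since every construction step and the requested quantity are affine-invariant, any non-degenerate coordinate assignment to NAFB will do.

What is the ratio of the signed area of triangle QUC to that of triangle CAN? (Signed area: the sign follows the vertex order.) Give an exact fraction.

[QUC]:[CAN] = -63/44

Choose coordinates N = (0, 0), A = (1, 0), F = (0, 1), B = (3, -1).
1. E lies on line AB with AE:EB = 3:5 ⇒ E = (7/4, -3/8)
2. K is the intersection of line NE and line AF ⇒ K = (14/11, -3/11)
3. U is where the line through K parallel to AN meets line EB ⇒ U = (17/11, -3/11)
4. Q is the centroid of triangle EFB ⇒ Q = (19/12, -1/8)
5. C lies on line QN with QC:CN = 3:4 ⇒ C = (19/21, -1/14)
2·[QUC] = -9/88, 2·[CAN] = 1/14
[QUC]:[CAN] = -9/88:1/14 = -63/44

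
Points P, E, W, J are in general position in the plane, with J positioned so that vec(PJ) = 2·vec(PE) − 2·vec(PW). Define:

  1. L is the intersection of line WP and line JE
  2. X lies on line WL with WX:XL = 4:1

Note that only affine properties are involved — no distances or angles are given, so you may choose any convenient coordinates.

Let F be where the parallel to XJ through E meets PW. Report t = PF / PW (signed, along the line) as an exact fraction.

Work in coordinates with P = (0, 0), E = (1, 0), W = (0, 1), J = (2, -2).
1. L is the intersection of line WP and line JE ⇒ L = (0, 2)
2. X lies on line WL with WX:XL = 4:1 ⇒ X = (0, 9/5)
through E parallel to XJ: direction (2, -19/5); meets PW at F = (0, 19/10)
F = P + t·(W−P) with t = 19/10

t = 19/10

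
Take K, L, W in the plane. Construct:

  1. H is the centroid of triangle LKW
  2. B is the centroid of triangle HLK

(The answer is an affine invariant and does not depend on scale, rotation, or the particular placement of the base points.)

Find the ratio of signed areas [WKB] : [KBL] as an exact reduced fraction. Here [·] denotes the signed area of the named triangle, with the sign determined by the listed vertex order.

[WKB]:[KBL] = -4

Assign K = (0, 0), L = (1, 0), W = (0, 1) — the answer is frame-independent, so this choice is without loss of generality.
1. H is the centroid of triangle LKW ⇒ H = (1/3, 1/3)
2. B is the centroid of triangle HLK ⇒ B = (4/9, 1/9)
2·[WKB] = 4/9, 2·[KBL] = -1/9
[WKB]:[KBL] = 4/9:-1/9 = -4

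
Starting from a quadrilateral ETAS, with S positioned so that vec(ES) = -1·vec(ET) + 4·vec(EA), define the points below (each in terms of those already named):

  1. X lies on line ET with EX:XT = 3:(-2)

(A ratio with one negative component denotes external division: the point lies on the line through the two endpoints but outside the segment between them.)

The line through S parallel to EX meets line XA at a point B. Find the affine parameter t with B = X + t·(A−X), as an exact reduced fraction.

t = 4

Choose coordinates E = (0, 0), T = (1, 0), A = (0, 1), S = (-1, 4).
1. X lies on line ET with EX:XT = 3:(-2) ⇒ X = (3, 0)
through S parallel to EX: direction (3, 0); meets XA at B = (-9, 4)
B = X + t·(A−X) with t = 4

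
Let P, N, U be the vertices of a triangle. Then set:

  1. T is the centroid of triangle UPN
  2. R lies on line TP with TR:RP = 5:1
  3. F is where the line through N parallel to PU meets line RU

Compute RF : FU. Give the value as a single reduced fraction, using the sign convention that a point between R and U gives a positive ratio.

RF:FU = -17/18

Work in coordinates with P = (0, 0), N = (1, 0), U = (0, 1).
1. T is the centroid of triangle UPN ⇒ T = (1/3, 1/3)
2. R lies on line TP with TR:RP = 5:1 ⇒ R = (1/18, 1/18)
3. F is where the line through N parallel to PU meets line RU ⇒ F = (1, -16)
F = R + t·(U−R) with t = -17, so RF:FU = t:(1−t) = -17:18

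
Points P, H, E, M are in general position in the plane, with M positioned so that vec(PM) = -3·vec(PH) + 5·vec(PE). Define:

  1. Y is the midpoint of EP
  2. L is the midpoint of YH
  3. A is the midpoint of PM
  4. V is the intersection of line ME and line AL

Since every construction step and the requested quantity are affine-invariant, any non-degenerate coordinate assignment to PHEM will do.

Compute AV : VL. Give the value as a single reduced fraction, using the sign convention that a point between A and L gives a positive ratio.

Work in coordinates with P = (0, 0), H = (1, 0), E = (0, 1), M = (-3, 5).
1. Y is the midpoint of EP ⇒ Y = (0, 1/2)
2. L is the midpoint of YH ⇒ L = (1/2, 1/4)
3. A is the midpoint of PM ⇒ A = (-3/2, 5/2)
4. V is the intersection of line ME and line AL ⇒ V = (9/10, -1/5)
V = A + t·(L−A) with t = 6/5, so AV:VL = t:(1−t) = 6/5:-1/5

AV:VL = -6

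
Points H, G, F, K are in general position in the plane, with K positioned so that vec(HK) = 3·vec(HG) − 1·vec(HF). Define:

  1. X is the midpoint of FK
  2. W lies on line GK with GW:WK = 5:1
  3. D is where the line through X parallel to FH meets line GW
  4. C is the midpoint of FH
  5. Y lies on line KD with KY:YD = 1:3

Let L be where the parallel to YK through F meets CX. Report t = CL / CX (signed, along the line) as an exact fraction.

t = 2

Choose coordinates H = (0, 0), G = (1, 0), F = (0, 1), K = (3, -1).
1. X is the midpoint of FK ⇒ X = (3/2, 0)
2. W lies on line GK with GW:WK = 5:1 ⇒ W = (8/3, -5/6)
3. D is where the line through X parallel to FH meets line GW ⇒ D = (3/2, -1/4)
4. C is the midpoint of FH ⇒ C = (0, 1/2)
5. Y lies on line KD with KY:YD = 1:3 ⇒ Y = (21/8, -13/16)
through F parallel to YK: direction (3/8, -3/16); meets CX at L = (3, -1/2)
L = C + t·(X−C) with t = 2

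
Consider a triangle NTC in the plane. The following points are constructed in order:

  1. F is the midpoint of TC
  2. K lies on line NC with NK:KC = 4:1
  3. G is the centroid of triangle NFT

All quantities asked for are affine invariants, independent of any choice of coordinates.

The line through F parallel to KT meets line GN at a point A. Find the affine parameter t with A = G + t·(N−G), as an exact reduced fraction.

t = -10/17

Work in coordinates with N = (0, 0), T = (1, 0), C = (0, 1).
1. F is the midpoint of TC ⇒ F = (1/2, 1/2)
2. K lies on line NC with NK:KC = 4:1 ⇒ K = (0, 4/5)
3. G is the centroid of triangle NFT ⇒ G = (1/2, 1/6)
through F parallel to KT: direction (1, -4/5); meets GN at A = (27/34, 9/34)
A = G + t·(N−G) with t = -10/17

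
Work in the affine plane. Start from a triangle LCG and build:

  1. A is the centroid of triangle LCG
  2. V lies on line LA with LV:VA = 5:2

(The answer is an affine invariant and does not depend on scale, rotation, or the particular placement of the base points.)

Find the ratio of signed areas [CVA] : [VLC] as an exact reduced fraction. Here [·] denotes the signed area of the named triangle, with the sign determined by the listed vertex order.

Assign L = (0, 0), C = (1, 0), G = (0, 1) — the answer is frame-independent, so this choice is without loss of generality.
1. A is the centroid of triangle LCG ⇒ A = (1/3, 1/3)
2. V lies on line LA with LV:VA = 5:2 ⇒ V = (5/21, 5/21)
2·[CVA] = -2/21, 2·[VLC] = 5/21
[CVA]:[VLC] = -2/21:5/21 = -2/5

[CVA]:[VLC] = -2/5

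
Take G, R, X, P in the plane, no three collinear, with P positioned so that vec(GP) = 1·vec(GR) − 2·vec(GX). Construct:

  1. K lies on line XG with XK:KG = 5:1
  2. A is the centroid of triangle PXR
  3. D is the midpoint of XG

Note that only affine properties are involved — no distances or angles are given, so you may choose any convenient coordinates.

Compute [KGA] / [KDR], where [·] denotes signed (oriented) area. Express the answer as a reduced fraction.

Set G = (0, 0), R = (1, 0), X = (0, 1), P = (1, -2); any affine frame gives the same invariant.
1. K lies on line XG with XK:KG = 5:1 ⇒ K = (0, 1/6)
2. A is the centroid of triangle PXR ⇒ A = (2/3, -1/3)
3. D is the midpoint of XG ⇒ D = (0, 1/2)
2·[KGA] = 1/9, 2·[KDR] = -1/3
[KGA]:[KDR] = 1/9:-1/3 = -1/3

[KGA]:[KDR] = -1/3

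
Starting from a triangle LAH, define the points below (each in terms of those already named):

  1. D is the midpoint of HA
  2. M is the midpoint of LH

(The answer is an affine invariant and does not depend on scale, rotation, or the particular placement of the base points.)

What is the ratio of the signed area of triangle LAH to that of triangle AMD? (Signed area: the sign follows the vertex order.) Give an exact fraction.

[LAH]:[AMD] = -4

Work in coordinates with L = (0, 0), A = (1, 0), H = (0, 1).
1. D is the midpoint of HA ⇒ D = (1/2, 1/2)
2. M is the midpoint of LH ⇒ M = (0, 1/2)
2·[LAH] = 1, 2·[AMD] = -1/4
[LAH]:[AMD] = 1:-1/4 = -4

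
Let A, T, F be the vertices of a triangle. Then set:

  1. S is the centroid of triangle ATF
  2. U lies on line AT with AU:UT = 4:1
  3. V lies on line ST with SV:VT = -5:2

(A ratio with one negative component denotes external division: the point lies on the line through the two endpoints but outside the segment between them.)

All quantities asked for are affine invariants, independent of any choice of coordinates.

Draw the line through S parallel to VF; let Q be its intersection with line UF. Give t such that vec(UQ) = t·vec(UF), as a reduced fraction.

Work in coordinates with A = (0, 0), T = (1, 0), F = (0, 1).
1. S is the centroid of triangle ATF ⇒ S = (1/3, 1/3)
2. U lies on line AT with AU:UT = 4:1 ⇒ U = (4/5, 0)
3. V lies on line ST with SV:VT = -5:2 ⇒ V = (13/9, -2/9)
through S parallel to VF: direction (-13/9, 11/9); meets UF at Q = (20/21, -4/21)
Q = U + t·(F−U) with t = -4/21

t = -4/21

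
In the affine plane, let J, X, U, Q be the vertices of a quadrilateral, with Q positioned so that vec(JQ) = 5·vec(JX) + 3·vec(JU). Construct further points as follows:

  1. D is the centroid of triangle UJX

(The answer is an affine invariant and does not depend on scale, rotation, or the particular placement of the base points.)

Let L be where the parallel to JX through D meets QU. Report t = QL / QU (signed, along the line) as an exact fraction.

Assign J = (0, 0), X = (1, 0), U = (0, 1), Q = (5, 3) — the answer is frame-independent, so this choice is without loss of generality.
1. D is the centroid of triangle UJX ⇒ D = (1/3, 1/3)
through D parallel to JX: direction (1, 0); meets QU at L = (-5/3, 1/3)
L = Q + t·(U−Q) with t = 4/3

t = 4/3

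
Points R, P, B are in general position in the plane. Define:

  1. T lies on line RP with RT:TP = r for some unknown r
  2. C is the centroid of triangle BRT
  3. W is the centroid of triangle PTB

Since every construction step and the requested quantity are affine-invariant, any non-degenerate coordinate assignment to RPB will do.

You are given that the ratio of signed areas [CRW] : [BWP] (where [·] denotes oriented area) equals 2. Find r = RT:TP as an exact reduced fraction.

Assign R = (0, 0), P = (1, 0), B = (0, 1) — the answer is frame-independent, so this choice is without loss of generality.
1. With RT:TP = r, write λ = r/(r+1) so T = R + λ·(P−R); T is affine-linear in λ
2. C is the centroid of triangle BRT ⇒ C is an affine combination of earlier points and hence also affine-linear in λ
3. W is the centroid of triangle PTB ⇒ W is an affine combination of earlier points and hence also affine-linear in λ
Every point depending on T is an affine combination of T and λ-independent points, so each such coordinate is linear in λ; the λ² term in each signed area is a multiple of (P−R)×(P−R) = 0, so 2·[CRW] and 2·[BWP] are each linear in λ. Evaluating at λ=0 and λ=1:
  2·[CRW] = 1/9,   2·[BWP] = -1/3·λ + 1/3
So [CRW]:[BWP] = (1/9) / (-1/3·λ + 1/3). Setting this equal to 2:
  1/9 = 2·(-1/3·λ + 1/3)  ⇒  λ = 5/6
Then r = λ/(1−λ) = (5/6)/(1/6) = 5. Check: with r = 5, T = (5/6, 0) and [CRW]:[BWP] = 2 as required.

r = 5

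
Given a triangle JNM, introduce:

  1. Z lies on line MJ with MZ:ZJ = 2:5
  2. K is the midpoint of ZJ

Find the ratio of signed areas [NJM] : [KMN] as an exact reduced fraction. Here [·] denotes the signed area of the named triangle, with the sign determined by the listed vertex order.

[NJM]:[KMN] = 14/9

Assign J = (0, 0), N = (1, 0), M = (0, 1) — the answer is frame-independent, so this choice is without loss of generality.
1. Z lies on line MJ with MZ:ZJ = 2:5 ⇒ Z = (0, 5/7)
2. K is the midpoint of ZJ ⇒ K = (0, 5/14)
2·[NJM] = -1, 2·[KMN] = -9/14
[NJM]:[KMN] = -1:-9/14 = 14/9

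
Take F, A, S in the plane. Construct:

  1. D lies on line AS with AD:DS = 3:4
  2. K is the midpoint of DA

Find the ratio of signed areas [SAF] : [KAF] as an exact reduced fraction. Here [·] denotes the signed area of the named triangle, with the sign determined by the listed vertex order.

Assign F = (0, 0), A = (1, 0), S = (0, 1) — the answer is frame-independent, so this choice is without loss of generality.
1. D lies on line AS with AD:DS = 3:4 ⇒ D = (4/7, 3/7)
2. K is the midpoint of DA ⇒ K = (11/14, 3/14)
2·[SAF] = -1, 2·[KAF] = -3/14
[SAF]:[KAF] = -1:-3/14 = 14/3

[SAF]:[KAF] = 14/3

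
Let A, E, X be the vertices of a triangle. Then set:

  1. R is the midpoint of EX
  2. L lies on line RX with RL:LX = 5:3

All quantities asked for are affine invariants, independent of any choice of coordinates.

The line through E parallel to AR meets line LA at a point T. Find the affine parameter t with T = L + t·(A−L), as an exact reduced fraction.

Assign A = (0, 0), E = (1, 0), X = (0, 1) — the answer is frame-independent, so this choice is without loss of generality.
1. R is the midpoint of EX ⇒ R = (1/2, 1/2)
2. L lies on line RX with RL:LX = 5:3 ⇒ L = (3/16, 13/16)
through E parallel to AR: direction (1/2, 1/2); meets LA at T = (-3/10, -13/10)
T = L + t·(A−L) with t = 13/5

t = 13/5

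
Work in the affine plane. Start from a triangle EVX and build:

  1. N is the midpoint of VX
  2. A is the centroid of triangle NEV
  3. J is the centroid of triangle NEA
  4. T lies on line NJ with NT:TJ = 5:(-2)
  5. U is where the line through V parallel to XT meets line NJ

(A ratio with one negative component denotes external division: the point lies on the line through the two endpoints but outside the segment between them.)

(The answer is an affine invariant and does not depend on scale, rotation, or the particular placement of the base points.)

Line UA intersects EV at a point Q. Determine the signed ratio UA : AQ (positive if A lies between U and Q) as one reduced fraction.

Choose coordinates E = (0, 0), V = (1, 0), X = (0, 1).
1. N is the midpoint of VX ⇒ N = (1/2, 1/2)
2. A is the centroid of triangle NEV ⇒ A = (1/2, 1/6)
3. J is the centroid of triangle NEA ⇒ J = (1/3, 2/9)
4. T lies on line NJ with NT:TJ = 5:(-2) ⇒ T = (2/9, 1/27)
5. U is where the line through V parallel to XT meets line NJ ⇒ U = (7/9, 26/27)
line UA meets EV at Q = (19/43, 0)
A = U + t·(Q−U) with t = 43/52, so UA:AQ = 43/52:9/52

UA:AQ = 43/9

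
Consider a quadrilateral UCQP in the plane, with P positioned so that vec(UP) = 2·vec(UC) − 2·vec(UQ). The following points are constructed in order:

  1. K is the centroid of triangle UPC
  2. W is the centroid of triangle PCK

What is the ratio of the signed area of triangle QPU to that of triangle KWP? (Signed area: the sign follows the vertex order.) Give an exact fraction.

Choose coordinates U = (0, 0), C = (1, 0), Q = (0, 1), P = (2, -2).
1. K is the centroid of triangle UPC ⇒ K = (1, -2/3)
2. W is the centroid of triangle PCK ⇒ W = (4/3, -8/9)
2·[QPU] = -2, 2·[KWP] = -2/9
[QPU]:[KWP] = -2:-2/9 = 9

[QPU]:[KWP] = 9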